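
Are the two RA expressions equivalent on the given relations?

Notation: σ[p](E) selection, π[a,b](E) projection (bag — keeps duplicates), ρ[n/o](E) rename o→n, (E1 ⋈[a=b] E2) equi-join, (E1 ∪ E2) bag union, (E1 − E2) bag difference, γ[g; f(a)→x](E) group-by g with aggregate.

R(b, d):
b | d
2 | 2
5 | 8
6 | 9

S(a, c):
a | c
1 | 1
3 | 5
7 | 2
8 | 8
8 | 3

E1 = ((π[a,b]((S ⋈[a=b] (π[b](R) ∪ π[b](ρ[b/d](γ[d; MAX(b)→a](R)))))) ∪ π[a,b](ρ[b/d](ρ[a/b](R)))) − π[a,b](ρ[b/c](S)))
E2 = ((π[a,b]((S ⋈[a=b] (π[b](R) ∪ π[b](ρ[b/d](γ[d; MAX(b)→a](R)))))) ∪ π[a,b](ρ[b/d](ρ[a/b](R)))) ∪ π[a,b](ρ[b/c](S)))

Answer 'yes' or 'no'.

E1 row counts bottom-up:
  S → 5
  R → 3
  π[b](R) → 3
  R → 3
  γ[d; MAX(b)→a](R) → 3
  ρ[b/d](γ[d; MAX(b)→a](R)) → 3
  π[b](ρ[b/d](γ[d; MAX(b)→a](R))) → 3
  (π[b](R) ∪ π[b](ρ[b/d](γ[d; MAX(b)→a](R)))) → 6
  (S ⋈[a=b] (π[b](R) ∪ π[b](ρ[b/d](γ[d; MAX(b)→a](R))))) → 2
  π[a,b]((S ⋈[a=b] (π[b](R) ∪ π[b](ρ[b/d](γ[d; MAX(b)→a](R)))))) → 2
  R → 3
  ρ[a/b](R) → 3
  ρ[b/d](ρ[a/b](R)) → 3
  π[a,b](ρ[b/d](ρ[a/b](R))) → 3
  (π[a,b]((S ⋈[a=b] (π[b](R) ∪ π[b](ρ[b/d](γ[d; MAX(b)→a](R)))))) ∪ π[a,b](ρ[b/d](ρ[a/b](R)))) → 5
  S → 5
  ρ[b/c](S) → 5
  π[a,b](ρ[b/c](S)) → 5
  ((π[a,b]((S ⋈[a=b] (π[b](R) ∪ π[b](ρ[b/d](γ[d; MAX(b)→a](R)))))) ∪ π[a,b](ρ[b/d](ρ[a/b](R)))) − π[a,b](ρ[b/c](S))) → 4
E2 row counts bottom-up:
  S → 5
  R → 3
  π[b](R) → 3
  R → 3
  γ[d; MAX(b)→a](R) → 3
  ρ[b/d](γ[d; MAX(b)→a](R)) → 3
  π[b](ρ[b/d](γ[d; MAX(b)→a](R))) → 3
  (π[b](R) ∪ π[b](ρ[b/d](γ[d; MAX(b)→a](R)))) → 6
  (S ⋈[a=b] (π[b](R) ∪ π[b](ρ[b/d](γ[d; MAX(b)→a](R))))) → 2
  π[a,b]((S ⋈[a=b] (π[b](R) ∪ π[b](ρ[b/d](γ[d; MAX(b)→a](R)))))) → 2
  R → 3
  ρ[a/b](R) → 3
  ρ[b/d](ρ[a/b](R)) → 3
  π[a,b](ρ[b/d](ρ[a/b](R))) → 3
  (π[a,b]((S ⋈[a=b] (π[b](R) ∪ π[b](ρ[b/d](γ[d; MAX(b)→a](R)))))) ∪ π[a,b](ρ[b/d](ρ[a/b](R)))) → 5
  S → 5
  ρ[b/c](S) → 5
  π[a,b](ρ[b/c](S)) → 5
  ((π[a,b]((S ⋈[a=b] (π[b](R) ∪ π[b](ρ[b/d](γ[d; MAX(b)→a](R)))))) ∪ π[a,b](ρ[b/d](ρ[a/b](R)))) ∪ π[a,b](ρ[b/c](S))) → 10

E1 result:
a | b
2 | 2
5 | 8
6 | 9
8 | 8
E2 result:
a | b
1 | 1
2 | 2
3 | 5
5 | 8
6 | 9
7 | 2
8 | 3
8 | 8
8 | 8
8 | 8
Witness: (8, 8) appears 1× in E1 but 3× in E2.

no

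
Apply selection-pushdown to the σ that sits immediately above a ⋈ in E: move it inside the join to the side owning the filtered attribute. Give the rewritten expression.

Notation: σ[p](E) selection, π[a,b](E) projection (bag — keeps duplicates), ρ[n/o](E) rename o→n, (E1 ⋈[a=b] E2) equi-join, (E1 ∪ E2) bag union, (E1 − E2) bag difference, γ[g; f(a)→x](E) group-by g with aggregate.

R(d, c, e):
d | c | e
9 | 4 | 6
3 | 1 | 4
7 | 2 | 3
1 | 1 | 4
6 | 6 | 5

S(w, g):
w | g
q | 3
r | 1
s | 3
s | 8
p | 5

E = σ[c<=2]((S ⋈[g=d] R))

σ filters on c, owned by the right side.
E' = (S ⋈[g=d] σ[c<=2](R))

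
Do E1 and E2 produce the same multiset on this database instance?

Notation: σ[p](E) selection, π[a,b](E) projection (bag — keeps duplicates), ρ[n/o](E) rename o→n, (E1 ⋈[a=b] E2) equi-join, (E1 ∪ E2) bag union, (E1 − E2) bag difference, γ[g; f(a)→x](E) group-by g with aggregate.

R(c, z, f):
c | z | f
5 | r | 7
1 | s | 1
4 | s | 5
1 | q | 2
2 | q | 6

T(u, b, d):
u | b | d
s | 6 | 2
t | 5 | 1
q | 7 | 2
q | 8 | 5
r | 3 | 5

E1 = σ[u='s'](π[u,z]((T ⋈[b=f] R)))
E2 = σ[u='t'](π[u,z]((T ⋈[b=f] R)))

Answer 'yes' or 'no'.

E1 stepwise |·|:
  T → 5
  R → 5
  (T ⋈[b=f] R) → 3
  π[u,z]((T ⋈[b=f] R)) → 3
  σ[u='s'](π[u,z]((T ⋈[b=f] R))) → 1
E2 stepwise |·|:
  T → 5
  R → 5
  (T ⋈[b=f] R) → 3
  π[u,z]((T ⋈[b=f] R)) → 3
  σ[u='t'](π[u,z]((T ⋈[b=f] R))) → 1

E1 result:
u | z
s | q
E2 result:
u | z
t | s
Witness: ('t', 's') appears 0× in E1 but 1× in E2.

no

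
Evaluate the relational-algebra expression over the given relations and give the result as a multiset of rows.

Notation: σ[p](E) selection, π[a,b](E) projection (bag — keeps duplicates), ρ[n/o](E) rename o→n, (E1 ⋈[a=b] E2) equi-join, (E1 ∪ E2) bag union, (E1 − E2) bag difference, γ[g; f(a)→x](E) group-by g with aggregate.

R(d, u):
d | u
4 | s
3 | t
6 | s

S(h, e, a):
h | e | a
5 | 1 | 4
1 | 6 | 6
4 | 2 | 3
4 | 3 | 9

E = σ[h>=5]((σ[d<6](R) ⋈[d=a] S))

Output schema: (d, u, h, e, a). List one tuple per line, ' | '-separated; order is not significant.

Per-node cardinality:
  R → 3
  σ[d<6](R) → 2
  S → 4
  (σ[d<6](R) ⋈[d=a] S) → 2
  σ[h>=5]((σ[d<6](R) ⋈[d=a] S)) → 1

== RESULT ==
d | u | h | e | a
4 | s | 5 | 1 | 4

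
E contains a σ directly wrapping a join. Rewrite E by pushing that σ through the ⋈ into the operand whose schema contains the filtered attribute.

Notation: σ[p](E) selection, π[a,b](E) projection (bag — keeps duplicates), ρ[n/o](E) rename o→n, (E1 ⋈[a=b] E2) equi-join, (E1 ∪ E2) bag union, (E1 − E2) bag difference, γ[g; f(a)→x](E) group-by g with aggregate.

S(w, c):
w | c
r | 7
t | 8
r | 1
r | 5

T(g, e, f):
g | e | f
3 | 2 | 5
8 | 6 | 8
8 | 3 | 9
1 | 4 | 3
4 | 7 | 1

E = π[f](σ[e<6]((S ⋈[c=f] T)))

σ filters on e, owned by the right side.
E' = π[f]((S ⋈[c=f] σ[e<6](T)))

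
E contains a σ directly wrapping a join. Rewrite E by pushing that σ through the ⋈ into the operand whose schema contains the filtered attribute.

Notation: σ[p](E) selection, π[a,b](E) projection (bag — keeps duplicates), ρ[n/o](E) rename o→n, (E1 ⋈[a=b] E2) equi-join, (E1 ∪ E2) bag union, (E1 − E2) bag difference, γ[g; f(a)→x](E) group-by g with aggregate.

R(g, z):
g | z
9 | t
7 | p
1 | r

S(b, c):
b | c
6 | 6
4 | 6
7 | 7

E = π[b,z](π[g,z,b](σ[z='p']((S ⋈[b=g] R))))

σ filters on z, owned by the right side.
E' = π[b,z](π[g,z,b]((S ⋈[b=g] σ[z='p'](R))))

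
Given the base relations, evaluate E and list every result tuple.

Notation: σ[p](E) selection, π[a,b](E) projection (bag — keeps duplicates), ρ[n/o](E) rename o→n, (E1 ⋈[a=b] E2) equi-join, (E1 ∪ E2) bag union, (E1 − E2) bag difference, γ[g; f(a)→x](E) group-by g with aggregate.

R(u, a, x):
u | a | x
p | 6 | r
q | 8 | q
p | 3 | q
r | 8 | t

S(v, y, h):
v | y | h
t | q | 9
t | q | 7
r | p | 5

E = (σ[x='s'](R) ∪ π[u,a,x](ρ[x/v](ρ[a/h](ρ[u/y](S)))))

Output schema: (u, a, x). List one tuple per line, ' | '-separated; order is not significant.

Subexpression sizes:
  R → 4
  σ[x='s'](R) → 0
  S → 3
  ρ[u/y](S) → 3
  ρ[a/h](ρ[u/y](S)) → 3
  ρ[x/v](ρ[a/h](ρ[u/y](S))) → 3
  π[u,a,x](ρ[x/v](ρ[a/h](ρ[u/y](S)))) → 3
  (σ[x='s'](R) ∪ π[u,a,x](ρ[x/v](ρ[a/h](ρ[u/y](S))))) → 3

== RESULT ==
u | a | x
p | 5 | r
q | 7 | t
q | 9 | t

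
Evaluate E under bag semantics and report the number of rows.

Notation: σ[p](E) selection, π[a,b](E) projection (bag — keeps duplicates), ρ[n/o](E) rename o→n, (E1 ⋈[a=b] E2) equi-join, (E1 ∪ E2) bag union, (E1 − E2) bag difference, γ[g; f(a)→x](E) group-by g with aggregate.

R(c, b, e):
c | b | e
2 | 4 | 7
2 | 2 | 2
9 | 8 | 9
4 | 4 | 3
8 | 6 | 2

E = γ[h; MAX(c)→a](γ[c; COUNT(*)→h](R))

Subexpression sizes:
  R → 5
  γ[c; COUNT(*)→h](R) → 4
  γ[h; MAX(c)→a](γ[c; COUNT(*)→h](R)) → 2

|E| = 2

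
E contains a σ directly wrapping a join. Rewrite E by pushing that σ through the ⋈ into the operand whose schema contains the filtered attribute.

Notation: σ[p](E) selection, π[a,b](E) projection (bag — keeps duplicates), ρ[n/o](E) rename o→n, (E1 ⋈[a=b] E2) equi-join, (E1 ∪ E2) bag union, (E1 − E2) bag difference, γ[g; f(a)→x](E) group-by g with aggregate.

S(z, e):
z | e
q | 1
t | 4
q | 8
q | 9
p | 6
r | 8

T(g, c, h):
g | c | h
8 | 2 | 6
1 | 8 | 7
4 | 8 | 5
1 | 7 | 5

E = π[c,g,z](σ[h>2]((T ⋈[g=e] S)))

σ filters on h, owned by the left side.
E' = π[c,g,z]((σ[h>2](T) ⋈[g=e] S))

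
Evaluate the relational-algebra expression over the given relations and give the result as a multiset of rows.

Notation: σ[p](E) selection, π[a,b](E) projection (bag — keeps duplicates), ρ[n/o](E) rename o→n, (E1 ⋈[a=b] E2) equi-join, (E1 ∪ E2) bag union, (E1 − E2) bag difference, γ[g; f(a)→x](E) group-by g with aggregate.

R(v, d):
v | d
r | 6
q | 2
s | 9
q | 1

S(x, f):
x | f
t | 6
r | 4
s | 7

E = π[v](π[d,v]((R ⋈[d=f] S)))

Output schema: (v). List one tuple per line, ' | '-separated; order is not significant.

Subexpression sizes:
  R → 4
  S → 3
  (R ⋈[d=f] S) → 1
  π[d,v]((R ⋈[d=f] S)) → 1
  π[v](π[d,v]((R ⋈[d=f] S))) → 1

== RESULT ==
v
r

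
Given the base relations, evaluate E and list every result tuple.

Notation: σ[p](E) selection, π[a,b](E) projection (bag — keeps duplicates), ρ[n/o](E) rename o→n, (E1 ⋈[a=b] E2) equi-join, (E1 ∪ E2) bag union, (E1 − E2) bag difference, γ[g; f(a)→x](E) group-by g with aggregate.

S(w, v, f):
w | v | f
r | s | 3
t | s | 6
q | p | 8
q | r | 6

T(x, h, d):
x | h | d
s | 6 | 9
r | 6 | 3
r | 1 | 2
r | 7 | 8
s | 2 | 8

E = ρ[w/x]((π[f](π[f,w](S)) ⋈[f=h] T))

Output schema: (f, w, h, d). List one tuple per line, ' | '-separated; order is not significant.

Stepwise |·|:
  S → 4
  π[f,w](S) → 4
  π[f](π[f,w](S)) → 4
  T → 5
  (π[f](π[f,w](S)) ⋈[f=h] T) → 4
  ρ[w/x]((π[f](π[f,w](S)) ⋈[f=h] T)) → 4

== RESULT ==
f | w | h | d
6 | r | 6 | 3
6 | r | 6 | 3
6 | s | 6 | 9
6 | s | 6 | 9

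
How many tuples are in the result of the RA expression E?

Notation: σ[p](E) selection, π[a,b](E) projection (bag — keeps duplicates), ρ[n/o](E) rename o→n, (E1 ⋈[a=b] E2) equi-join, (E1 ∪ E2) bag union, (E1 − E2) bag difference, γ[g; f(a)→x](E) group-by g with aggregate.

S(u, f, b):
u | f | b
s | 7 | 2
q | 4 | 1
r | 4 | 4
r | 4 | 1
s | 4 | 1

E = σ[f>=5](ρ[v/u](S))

Row counts bottom-up:
  S → 5
  ρ[v/u](S) → 5
  σ[f>=5](ρ[v/u](S)) → 1

|E| = 1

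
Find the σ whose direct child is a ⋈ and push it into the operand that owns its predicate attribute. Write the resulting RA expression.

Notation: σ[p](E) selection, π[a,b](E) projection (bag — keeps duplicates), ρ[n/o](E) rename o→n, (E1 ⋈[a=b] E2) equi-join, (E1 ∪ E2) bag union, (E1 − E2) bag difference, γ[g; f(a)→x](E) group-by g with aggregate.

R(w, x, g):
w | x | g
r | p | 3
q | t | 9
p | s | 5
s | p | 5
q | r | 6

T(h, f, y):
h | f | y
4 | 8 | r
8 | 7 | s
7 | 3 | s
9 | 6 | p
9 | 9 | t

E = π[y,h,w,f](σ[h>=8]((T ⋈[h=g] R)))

σ filters on h, owned by the left side.
E' = π[y,h,w,f]((σ[h>=8](T) ⋈[h=g] R))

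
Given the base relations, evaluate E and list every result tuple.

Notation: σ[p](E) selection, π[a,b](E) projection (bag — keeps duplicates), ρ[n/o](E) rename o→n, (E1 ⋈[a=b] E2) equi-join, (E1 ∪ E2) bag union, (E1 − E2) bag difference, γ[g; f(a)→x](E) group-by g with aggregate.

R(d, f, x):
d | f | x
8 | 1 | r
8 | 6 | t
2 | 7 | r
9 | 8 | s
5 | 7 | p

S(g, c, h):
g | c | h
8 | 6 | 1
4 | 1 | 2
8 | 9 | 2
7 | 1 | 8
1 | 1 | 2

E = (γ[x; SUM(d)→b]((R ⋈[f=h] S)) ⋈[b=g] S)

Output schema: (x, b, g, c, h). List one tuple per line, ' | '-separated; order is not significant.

Subexpression sizes:
  R → 5
  S → 5
  (R ⋈[f=h] S) → 2
  γ[x; SUM(d)→b]((R ⋈[f=h] S)) → 2
  S → 5
  (γ[x; SUM(d)→b]((R ⋈[f=h] S)) ⋈[b=g] S) → 2

== RESULT ==
x | b | g | c | h
r | 8 | 8 | 6 | 1
r | 8 | 8 | 9 | 2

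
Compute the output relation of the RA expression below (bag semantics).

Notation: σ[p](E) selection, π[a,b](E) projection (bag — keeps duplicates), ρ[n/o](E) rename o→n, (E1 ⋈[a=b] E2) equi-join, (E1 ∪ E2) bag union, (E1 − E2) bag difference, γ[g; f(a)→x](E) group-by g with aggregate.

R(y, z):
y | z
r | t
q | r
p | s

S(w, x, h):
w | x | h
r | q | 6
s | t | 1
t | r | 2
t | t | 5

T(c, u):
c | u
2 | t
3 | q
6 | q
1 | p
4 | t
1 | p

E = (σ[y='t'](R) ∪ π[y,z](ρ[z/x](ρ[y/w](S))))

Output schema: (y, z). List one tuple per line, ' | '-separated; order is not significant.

Per-node cardinality:
  R → 3
  σ[y='t'](R) → 0
  S → 4
  ρ[y/w](S) → 4
  ρ[z/x](ρ[y/w](S)) → 4
  π[y,z](ρ[z/x](ρ[y/w](S))) → 4
  (σ[y='t'](R) ∪ π[y,z](ρ[z/x](ρ[y/w](S)))) → 4

== RESULT ==
y | z
r | q
s | t
t | r
t | t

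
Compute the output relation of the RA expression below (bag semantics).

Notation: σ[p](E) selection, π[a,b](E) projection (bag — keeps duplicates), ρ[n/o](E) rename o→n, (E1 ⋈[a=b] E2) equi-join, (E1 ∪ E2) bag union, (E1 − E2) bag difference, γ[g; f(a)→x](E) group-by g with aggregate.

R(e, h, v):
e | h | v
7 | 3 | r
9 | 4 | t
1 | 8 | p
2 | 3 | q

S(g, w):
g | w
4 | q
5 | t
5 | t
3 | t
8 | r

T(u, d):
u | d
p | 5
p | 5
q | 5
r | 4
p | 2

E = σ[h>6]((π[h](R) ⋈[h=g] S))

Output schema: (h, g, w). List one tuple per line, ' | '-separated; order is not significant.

Row counts bottom-up:
  R → 4
  π[h](R) → 4
  S → 5
  (π[h](R) ⋈[h=g] S) → 4
  σ[h>6]((π[h](R) ⋈[h=g] S)) → 1

== RESULT ==
h | g | w
8 | 8 | r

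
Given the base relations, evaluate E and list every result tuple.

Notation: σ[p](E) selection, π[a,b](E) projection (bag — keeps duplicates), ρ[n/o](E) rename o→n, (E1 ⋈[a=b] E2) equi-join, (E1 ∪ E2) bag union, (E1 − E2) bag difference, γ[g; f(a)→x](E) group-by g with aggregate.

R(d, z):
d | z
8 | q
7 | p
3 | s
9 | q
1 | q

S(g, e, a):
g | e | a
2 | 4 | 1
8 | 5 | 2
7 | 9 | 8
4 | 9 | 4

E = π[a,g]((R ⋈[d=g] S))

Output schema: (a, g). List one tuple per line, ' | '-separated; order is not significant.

Stepwise |·|:
  R → 5
  S → 4
  (R ⋈[d=g] S) → 2
  π[a,g]((R ⋈[d=g] S)) → 2

== RESULT ==
a | g
2 | 8
8 | 7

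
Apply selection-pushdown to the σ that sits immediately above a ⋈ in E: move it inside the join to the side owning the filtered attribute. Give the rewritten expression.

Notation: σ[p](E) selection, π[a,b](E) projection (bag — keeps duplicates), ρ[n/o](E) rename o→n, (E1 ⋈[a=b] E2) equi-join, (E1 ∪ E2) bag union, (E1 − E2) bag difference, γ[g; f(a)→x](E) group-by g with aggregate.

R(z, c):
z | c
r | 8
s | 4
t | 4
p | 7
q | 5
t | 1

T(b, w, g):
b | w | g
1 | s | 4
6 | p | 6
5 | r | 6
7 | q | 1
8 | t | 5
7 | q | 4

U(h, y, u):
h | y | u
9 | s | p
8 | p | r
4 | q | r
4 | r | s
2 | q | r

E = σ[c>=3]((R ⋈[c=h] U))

σ filters on c, owned by the left side.
E' = (σ[c>=3](R) ⋈[c=h] U)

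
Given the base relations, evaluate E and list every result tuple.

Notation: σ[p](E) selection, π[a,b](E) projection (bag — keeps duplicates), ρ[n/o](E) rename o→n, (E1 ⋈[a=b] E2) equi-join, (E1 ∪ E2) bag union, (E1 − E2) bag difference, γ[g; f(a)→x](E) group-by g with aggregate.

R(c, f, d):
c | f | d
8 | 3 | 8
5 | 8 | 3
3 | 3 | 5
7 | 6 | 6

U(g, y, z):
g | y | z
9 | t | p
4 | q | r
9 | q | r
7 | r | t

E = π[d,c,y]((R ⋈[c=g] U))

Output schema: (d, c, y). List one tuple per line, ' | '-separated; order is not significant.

Stepwise |·|:
  R → 4
  U → 4
  (R ⋈[c=g] U) → 1
  π[d,c,y]((R ⋈[c=g] U)) → 1

== RESULT ==
d | c | y
6 | 7 | r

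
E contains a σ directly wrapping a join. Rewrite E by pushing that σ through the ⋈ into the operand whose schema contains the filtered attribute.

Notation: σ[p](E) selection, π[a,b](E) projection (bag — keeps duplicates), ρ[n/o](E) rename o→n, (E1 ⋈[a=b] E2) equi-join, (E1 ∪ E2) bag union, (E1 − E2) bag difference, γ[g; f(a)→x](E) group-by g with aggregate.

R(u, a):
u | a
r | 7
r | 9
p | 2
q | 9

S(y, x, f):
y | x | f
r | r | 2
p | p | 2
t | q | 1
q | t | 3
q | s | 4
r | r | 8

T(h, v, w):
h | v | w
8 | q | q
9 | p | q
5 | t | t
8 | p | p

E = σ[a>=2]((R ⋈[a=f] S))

σ filters on a, owned by the left side.
E' = (σ[a>=2](R) ⋈[a=f] S)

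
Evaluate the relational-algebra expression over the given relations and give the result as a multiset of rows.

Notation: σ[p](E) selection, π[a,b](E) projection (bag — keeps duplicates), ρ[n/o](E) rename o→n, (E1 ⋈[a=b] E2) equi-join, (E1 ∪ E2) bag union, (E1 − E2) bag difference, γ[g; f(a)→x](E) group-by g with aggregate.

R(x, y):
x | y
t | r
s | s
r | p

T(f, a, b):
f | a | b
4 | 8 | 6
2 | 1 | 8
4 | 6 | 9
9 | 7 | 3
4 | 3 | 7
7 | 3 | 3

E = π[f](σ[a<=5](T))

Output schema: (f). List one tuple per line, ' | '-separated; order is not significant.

Subexpression sizes:
  T → 6
  σ[a<=5](T) → 3
  π[f](σ[a<=5](T)) → 3

== RESULT ==
f
2
4
7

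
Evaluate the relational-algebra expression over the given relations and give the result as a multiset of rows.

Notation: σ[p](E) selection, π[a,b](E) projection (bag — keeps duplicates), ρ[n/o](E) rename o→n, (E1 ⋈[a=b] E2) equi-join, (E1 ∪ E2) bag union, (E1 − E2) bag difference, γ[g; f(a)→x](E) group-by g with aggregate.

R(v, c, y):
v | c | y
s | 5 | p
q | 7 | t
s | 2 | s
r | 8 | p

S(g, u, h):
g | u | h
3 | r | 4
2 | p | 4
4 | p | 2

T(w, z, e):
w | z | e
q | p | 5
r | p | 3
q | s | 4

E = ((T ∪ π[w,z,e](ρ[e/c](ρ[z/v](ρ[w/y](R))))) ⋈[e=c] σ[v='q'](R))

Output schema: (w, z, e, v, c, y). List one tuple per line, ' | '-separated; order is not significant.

Subexpression sizes:
  T → 3
  R → 4
  ρ[w/y](R) → 4
  ρ[z/v](ρ[w/y](R)) → 4
  ρ[e/c](ρ[z/v](ρ[w/y](R))) → 4
  π[w,z,e](ρ[e/c](ρ[z/v](ρ[w/y](R)))) → 4
  (T ∪ π[w,z,e](ρ[e/c](ρ[z/v](ρ[w/y](R))))) → 7
  R → 4
  σ[v='q'](R) → 1
  ((T ∪ π[w,z,e](ρ[e/c](ρ[z/v](ρ[w/y](R))))) ⋈[e=c] σ[v='q'](R)) → 1

== RESULT ==
w | z | e | v | c | y
t | q | 7 | q | 7 | t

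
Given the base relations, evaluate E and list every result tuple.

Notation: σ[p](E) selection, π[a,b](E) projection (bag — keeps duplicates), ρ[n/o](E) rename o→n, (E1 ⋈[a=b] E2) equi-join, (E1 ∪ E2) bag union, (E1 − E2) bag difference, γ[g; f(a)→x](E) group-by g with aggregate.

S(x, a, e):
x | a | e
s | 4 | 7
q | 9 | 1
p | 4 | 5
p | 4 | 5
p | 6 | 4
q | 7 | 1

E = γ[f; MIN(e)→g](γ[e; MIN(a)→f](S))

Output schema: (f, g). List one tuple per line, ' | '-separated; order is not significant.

Row counts bottom-up:
  S → 6
  γ[e; MIN(a)→f](S) → 4
  γ[f; MIN(e)→g](γ[e; MIN(a)→f](S)) → 3

== RESULT ==
f | g
4 | 5
6 | 4
7 | 1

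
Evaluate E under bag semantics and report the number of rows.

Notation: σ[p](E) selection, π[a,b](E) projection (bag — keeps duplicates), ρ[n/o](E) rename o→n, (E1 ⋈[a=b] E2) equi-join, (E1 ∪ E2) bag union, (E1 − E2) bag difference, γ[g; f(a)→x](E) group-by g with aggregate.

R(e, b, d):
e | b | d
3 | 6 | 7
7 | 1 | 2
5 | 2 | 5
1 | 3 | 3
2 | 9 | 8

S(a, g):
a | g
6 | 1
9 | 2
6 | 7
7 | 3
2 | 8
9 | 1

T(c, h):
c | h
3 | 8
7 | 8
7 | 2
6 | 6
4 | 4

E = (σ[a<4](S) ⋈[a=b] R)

Stepwise |·|:
  S → 6
  σ[a<4](S) → 1
  R → 5
  (σ[a<4](S) ⋈[a=b] R) → 1

|E| = 1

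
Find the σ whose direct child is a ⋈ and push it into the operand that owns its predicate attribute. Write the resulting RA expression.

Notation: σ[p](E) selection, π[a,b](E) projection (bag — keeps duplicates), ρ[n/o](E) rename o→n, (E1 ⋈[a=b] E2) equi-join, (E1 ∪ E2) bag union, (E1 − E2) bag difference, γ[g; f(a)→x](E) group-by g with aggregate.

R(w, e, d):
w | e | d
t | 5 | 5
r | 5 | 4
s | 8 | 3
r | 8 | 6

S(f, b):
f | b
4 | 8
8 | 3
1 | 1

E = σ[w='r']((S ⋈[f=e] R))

σ filters on w, owned by the right side.
E' = (S ⋈[f=e] σ[w='r'](R))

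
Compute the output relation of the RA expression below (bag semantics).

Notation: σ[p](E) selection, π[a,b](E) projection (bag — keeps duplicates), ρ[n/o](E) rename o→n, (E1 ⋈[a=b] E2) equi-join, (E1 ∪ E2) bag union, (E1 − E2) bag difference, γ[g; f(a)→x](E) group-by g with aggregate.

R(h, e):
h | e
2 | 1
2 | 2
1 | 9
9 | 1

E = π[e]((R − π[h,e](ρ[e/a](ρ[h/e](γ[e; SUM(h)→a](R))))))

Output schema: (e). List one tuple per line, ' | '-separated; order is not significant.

Row counts bottom-up:
  R → 4
  R → 4
  γ[e; SUM(h)→a](R) → 3
  ρ[h/e](γ[e; SUM(h)→a](R)) → 3
  ρ[e/a](ρ[h/e](γ[e; SUM(h)→a](R))) → 3
  π[h,e](ρ[e/a](ρ[h/e](γ[e; SUM(h)→a](R)))) → 3
  (R − π[h,e](ρ[e/a](ρ[h/e](γ[e; SUM(h)→a](R))))) → 2
  π[e]((R − π[h,e](ρ[e/a](ρ[h/e](γ[e; SUM(h)→a](R)))))) → 2

== RESULT ==
e
1
9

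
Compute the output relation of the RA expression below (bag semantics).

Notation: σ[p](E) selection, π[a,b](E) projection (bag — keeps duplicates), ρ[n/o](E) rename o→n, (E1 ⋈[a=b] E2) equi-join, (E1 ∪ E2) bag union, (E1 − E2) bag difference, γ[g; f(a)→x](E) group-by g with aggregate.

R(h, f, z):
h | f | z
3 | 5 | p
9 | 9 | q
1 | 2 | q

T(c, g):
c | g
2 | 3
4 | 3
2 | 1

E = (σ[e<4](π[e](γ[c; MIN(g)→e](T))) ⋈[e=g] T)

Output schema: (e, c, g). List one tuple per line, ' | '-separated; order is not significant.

Stepwise |·|:
  T → 3
  γ[c; MIN(g)→e](T) → 2
  π[e](γ[c; MIN(g)→e](T)) → 2
  σ[e<4](π[e](γ[c; MIN(g)→e](T))) → 2
  T → 3
  (σ[e<4](π[e](γ[c; MIN(g)→e](T))) ⋈[e=g] T) → 3

== RESULT ==
e | c | g
1 | 2 | 1
3 | 2 | 3
3 | 4 | 3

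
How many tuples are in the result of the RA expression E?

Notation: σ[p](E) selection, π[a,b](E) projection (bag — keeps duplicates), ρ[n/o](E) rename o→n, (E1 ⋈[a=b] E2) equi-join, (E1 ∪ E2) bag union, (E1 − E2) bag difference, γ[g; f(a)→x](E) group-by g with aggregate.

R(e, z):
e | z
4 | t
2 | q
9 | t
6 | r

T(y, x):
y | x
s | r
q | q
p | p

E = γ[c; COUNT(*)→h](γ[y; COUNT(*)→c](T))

Row counts bottom-up:
  T → 3
  γ[y; COUNT(*)→c](T) → 3
  γ[c; COUNT(*)→h](γ[y; COUNT(*)→c](T)) → 1

|E| = 1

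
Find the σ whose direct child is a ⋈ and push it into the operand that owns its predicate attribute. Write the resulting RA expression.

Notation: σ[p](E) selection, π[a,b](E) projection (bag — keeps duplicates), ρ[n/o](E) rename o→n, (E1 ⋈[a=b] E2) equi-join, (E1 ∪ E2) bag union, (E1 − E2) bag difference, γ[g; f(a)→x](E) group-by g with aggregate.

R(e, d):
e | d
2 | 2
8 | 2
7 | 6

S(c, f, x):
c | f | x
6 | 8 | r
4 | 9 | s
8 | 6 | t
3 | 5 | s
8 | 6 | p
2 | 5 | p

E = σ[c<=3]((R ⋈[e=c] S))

σ filters on c, owned by the right side.
E' = (R ⋈[e=c] σ[c<=3](S))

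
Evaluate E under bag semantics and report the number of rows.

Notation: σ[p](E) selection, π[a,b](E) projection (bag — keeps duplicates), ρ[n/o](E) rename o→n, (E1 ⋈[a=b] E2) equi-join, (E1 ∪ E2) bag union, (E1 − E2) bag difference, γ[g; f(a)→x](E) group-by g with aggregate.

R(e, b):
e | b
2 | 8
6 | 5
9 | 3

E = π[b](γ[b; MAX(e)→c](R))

Per-node cardinality:
  R → 3
  γ[b; MAX(e)→c](R) → 3
  π[b](γ[b; MAX(e)→c](R)) → 3

|E| = 3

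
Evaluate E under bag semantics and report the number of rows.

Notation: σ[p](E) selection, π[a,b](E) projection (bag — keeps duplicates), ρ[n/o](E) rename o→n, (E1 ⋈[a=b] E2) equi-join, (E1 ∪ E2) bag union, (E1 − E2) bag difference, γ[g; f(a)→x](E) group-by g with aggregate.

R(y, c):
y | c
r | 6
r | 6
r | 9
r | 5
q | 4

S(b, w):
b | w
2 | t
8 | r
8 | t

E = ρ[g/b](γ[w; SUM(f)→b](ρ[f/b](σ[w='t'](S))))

Subexpression sizes:
  S → 3
  σ[w='t'](S) → 2
  ρ[f/b](σ[w='t'](S)) → 2
  γ[w; SUM(f)→b](ρ[f/b](σ[w='t'](S))) → 1
  ρ[g/b](γ[w; SUM(f)→b](ρ[f/b](σ[w='t'](S)))) → 1

|E| = 1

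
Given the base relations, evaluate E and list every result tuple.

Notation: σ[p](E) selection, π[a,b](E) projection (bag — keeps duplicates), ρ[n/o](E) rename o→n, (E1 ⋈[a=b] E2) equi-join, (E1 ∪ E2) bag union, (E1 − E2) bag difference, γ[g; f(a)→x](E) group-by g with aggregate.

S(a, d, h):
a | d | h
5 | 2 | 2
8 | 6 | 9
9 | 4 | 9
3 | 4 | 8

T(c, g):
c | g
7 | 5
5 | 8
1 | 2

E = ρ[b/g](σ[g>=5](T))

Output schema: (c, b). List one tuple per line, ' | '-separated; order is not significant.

Subexpression sizes:
  T → 3
  σ[g>=5](T) → 2
  ρ[b/g](σ[g>=5](T)) → 2

== RESULT ==
c | b
5 | 8
7 | 5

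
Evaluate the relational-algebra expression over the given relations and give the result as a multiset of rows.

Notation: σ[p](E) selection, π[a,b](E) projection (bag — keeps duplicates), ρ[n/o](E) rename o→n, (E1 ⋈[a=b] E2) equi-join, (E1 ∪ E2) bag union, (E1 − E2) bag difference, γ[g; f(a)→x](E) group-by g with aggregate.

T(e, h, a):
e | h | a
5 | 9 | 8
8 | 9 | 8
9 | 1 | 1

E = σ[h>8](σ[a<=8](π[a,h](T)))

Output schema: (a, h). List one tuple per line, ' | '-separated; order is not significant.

Per-node cardinality:
  T → 3
  π[a,h](T) → 3
  σ[a<=8](π[a,h](T)) → 3
  σ[h>8](σ[a<=8](π[a,h](T))) → 2

== RESULT ==
a | h
8 | 9
8 | 9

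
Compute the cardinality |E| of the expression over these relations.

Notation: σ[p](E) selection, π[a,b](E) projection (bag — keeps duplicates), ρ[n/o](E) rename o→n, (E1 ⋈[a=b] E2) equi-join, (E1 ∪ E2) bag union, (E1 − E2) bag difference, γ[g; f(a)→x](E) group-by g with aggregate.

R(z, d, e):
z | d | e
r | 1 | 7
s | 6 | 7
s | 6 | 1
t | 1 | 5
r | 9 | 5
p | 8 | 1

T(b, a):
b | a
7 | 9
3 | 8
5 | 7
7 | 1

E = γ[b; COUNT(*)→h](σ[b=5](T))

Per-node cardinality:
  T → 4
  σ[b=5](T) → 1
  γ[b; COUNT(*)→h](σ[b=5](T)) → 1

|E| = 1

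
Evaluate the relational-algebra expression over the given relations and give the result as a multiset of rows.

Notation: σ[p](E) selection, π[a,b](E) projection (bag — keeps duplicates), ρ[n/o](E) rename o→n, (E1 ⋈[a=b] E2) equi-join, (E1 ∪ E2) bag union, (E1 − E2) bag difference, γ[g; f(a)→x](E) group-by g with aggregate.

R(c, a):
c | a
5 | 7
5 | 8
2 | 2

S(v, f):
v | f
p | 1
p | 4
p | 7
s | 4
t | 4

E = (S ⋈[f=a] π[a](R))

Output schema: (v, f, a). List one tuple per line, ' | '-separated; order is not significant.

Subexpression sizes:
  S → 5
  R → 3
  π[a](R) → 3
  (S ⋈[f=a] π[a](R)) → 1

== RESULT ==
v | f | a
p | 7 | 7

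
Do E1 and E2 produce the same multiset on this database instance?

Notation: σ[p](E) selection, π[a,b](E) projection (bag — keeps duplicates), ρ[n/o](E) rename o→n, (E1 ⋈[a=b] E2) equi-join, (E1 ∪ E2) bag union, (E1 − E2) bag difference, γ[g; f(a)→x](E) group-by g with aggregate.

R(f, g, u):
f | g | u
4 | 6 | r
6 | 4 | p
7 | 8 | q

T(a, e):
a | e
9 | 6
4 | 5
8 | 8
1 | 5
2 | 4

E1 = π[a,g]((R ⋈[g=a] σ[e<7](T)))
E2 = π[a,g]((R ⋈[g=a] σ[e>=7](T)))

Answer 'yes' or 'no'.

E1 per-node cardinality:
  R → 3
  T → 5
  σ[e<7](T) → 4
  (R ⋈[g=a] σ[e<7](T)) → 1
  π[a,g]((R ⋈[g=a] σ[e<7](T))) → 1
E2 per-node cardinality:
  R → 3
  T → 5
  σ[e>=7](T) → 1
  (R ⋈[g=a] σ[e>=7](T)) → 1
  π[a,g]((R ⋈[g=a] σ[e>=7](T))) → 1

E1 result:
a | g
4 | 4
E2 result:
a | g
8 | 8
Witness: (4, 4) appears 1× in E1 but 0× in E2.

no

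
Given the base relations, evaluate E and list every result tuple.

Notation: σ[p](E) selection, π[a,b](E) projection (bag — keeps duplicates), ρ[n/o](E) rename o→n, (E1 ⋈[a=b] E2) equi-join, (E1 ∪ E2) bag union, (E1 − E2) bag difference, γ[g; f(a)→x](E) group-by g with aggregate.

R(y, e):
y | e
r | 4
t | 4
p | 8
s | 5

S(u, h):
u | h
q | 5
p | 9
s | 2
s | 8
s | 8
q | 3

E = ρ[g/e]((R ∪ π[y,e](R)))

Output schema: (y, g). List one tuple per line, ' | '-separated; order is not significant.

Stepwise |·|:
  R → 4
  R → 4
  π[y,e](R) → 4
  (R ∪ π[y,e](R)) → 8
  ρ[g/e]((R ∪ π[y,e](R))) → 8

== RESULT ==
y | g
p | 8
p | 8
r | 4
r | 4
s | 5
s | 5
t | 4
t | 4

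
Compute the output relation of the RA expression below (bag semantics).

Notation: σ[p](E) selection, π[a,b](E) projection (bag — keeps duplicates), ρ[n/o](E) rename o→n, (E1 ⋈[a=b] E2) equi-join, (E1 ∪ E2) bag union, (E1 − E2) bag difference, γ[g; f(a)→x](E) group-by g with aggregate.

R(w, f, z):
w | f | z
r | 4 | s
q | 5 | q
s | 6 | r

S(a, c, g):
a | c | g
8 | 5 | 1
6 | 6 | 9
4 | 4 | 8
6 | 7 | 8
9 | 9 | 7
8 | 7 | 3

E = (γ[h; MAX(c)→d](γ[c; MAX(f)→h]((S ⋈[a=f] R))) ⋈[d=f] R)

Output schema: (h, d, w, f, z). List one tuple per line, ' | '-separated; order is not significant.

Stepwise |·|:
  S → 6
  R → 3
  (S ⋈[a=f] R) → 3
  γ[c; MAX(f)→h]((S ⋈[a=f] R)) → 3
  γ[h; MAX(c)→d](γ[c; MAX(f)→h]((S ⋈[a=f] R))) → 2
  R → 3
  (γ[h; MAX(c)→d](γ[c; MAX(f)→h]((S ⋈[a=f] R))) ⋈[d=f] R) → 1

== RESULT ==
h | d | w | f | z
4 | 4 | r | 4 | s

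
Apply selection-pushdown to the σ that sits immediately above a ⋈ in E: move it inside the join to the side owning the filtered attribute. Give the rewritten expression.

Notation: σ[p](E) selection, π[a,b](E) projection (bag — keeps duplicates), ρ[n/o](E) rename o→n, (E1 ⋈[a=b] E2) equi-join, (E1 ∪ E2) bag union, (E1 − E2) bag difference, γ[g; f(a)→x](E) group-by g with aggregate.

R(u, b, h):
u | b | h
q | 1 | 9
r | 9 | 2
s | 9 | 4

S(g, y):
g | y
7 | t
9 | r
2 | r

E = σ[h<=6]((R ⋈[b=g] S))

σ filters on h, owned by the left side.
E' = (σ[h<=6](R) ⋈[b=g] S)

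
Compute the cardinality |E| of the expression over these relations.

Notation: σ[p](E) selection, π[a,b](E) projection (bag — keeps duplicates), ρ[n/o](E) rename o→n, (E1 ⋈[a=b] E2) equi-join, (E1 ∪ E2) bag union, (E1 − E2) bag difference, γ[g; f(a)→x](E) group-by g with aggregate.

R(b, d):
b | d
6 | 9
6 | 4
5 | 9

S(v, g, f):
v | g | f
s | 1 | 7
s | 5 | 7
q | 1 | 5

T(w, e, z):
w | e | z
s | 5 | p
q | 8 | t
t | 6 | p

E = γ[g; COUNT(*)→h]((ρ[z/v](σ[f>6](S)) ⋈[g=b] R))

Row counts bottom-up:
  S → 3
  σ[f>6](S) → 2
  ρ[z/v](σ[f>6](S)) → 2
  R → 3
  (ρ[z/v](σ[f>6](S)) ⋈[g=b] R) → 1
  γ[g; COUNT(*)→h]((ρ[z/v](σ[f>6](S)) ⋈[g=b] R)) → 1

|E| = 1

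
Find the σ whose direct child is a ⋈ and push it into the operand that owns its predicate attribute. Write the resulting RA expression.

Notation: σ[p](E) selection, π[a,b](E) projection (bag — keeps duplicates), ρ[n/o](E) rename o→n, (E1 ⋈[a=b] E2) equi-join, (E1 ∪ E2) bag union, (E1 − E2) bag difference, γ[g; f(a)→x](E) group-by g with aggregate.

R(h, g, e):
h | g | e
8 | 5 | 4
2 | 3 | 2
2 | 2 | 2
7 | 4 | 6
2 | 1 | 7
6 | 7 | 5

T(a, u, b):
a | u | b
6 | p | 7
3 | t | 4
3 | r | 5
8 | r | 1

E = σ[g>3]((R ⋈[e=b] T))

σ filters on g, owned by the left side.
E' = (σ[g>3](R) ⋈[e=b] T)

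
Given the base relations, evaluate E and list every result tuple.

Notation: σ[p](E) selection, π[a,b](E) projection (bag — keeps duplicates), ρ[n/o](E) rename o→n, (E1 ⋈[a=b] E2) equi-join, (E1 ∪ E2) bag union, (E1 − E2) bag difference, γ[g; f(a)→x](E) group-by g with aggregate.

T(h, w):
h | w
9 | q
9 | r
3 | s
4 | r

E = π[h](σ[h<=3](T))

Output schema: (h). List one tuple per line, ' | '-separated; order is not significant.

Per-node cardinality:
  T → 4
  σ[h<=3](T) → 1
  π[h](σ[h<=3](T)) → 1

== RESULT ==
h
3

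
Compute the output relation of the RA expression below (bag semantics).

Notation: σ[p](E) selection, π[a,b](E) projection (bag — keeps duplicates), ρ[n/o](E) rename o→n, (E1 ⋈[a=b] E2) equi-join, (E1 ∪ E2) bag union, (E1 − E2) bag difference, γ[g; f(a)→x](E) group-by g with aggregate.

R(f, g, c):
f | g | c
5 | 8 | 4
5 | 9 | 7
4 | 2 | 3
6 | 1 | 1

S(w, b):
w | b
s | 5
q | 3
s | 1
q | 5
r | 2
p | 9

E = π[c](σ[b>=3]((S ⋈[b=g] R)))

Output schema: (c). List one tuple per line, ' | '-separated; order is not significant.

Stepwise |·|:
  S → 6
  R → 4
  (S ⋈[b=g] R) → 3
  σ[b>=3]((S ⋈[b=g] R)) → 1
  π[c](σ[b>=3]((S ⋈[b=g] R))) → 1

== RESULT ==
c
7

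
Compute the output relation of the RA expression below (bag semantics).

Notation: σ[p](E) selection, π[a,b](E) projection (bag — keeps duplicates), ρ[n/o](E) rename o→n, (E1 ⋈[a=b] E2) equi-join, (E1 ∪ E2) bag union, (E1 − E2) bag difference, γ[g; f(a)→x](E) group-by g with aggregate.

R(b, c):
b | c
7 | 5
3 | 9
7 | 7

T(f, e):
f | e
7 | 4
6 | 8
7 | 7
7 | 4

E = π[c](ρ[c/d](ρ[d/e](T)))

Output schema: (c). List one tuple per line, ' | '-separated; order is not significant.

Row counts bottom-up:
  T → 4
  ρ[d/e](T) → 4
  ρ[c/d](ρ[d/e](T)) → 4
  π[c](ρ[c/d](ρ[d/e](T))) → 4

== RESULT ==
c
4
4
7
8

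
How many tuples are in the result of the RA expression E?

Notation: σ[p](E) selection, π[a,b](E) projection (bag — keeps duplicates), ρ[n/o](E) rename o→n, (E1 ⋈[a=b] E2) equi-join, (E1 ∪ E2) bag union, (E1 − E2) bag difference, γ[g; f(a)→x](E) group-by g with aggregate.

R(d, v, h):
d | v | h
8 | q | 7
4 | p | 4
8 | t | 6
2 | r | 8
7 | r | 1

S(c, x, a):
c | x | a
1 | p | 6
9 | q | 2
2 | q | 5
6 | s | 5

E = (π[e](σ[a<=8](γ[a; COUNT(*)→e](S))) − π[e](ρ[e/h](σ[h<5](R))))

Subexpression sizes:
  S → 4
  γ[a; COUNT(*)→e](S) → 3
  σ[a<=8](γ[a; COUNT(*)→e](S)) → 3
  π[e](σ[a<=8](γ[a; COUNT(*)→e](S))) → 3
  R → 5
  σ[h<5](R) → 2
  ρ[e/h](σ[h<5](R)) → 2
  π[e](ρ[e/h](σ[h<5](R))) → 2
  (π[e](σ[a<=8](γ[a; COUNT(*)→e](S))) − π[e](ρ[e/h](σ[h<5](R)))) → 2

|E| = 2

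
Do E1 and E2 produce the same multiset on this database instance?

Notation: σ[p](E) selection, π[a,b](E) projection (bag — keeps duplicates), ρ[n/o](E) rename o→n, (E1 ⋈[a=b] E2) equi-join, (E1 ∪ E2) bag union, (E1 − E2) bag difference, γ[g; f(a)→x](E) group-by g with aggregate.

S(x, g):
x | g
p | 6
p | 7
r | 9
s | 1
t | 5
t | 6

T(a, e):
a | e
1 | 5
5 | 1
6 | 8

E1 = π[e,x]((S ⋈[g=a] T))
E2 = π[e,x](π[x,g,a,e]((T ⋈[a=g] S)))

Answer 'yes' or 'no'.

E1 per-node cardinality:
  S → 6
  T → 3
  (S ⋈[g=a] T) → 4
  π[e,x]((S ⋈[g=a] T)) → 4
E2 per-node cardinality:
  T → 3
  S → 6
  (T ⋈[a=g] S) → 4
  π[x,g,a,e]((T ⋈[a=g] S)) → 4
  π[e,x](π[x,g,a,e]((T ⋈[a=g] S))) → 4

E1 and E2 produce the same multiset:
e | x
1 | t
5 | s
8 | p
8 | t

yes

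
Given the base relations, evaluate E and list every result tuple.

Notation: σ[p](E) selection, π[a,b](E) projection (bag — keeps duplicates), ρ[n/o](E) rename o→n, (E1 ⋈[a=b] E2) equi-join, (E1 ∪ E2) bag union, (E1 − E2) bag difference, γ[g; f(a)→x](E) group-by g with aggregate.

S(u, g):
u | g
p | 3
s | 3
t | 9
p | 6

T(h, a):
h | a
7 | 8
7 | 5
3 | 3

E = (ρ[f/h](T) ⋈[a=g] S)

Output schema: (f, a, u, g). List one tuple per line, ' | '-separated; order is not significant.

Subexpression sizes:
  T → 3
  ρ[f/h](T) → 3
  S → 4
  (ρ[f/h](T) ⋈[a=g] S) → 2

== RESULT ==
f | a | u | g
3 | 3 | p | 3
3 | 3 | s | 3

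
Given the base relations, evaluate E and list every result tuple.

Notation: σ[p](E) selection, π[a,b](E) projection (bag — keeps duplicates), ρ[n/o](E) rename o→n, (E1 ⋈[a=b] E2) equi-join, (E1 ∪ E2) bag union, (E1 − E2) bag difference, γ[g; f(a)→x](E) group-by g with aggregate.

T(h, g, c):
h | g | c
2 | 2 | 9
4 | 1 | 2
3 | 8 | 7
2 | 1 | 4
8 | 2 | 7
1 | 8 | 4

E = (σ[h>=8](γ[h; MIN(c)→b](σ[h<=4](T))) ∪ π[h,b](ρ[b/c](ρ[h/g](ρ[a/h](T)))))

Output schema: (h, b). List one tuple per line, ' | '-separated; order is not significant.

Per-node cardinality:
  T → 6
  σ[h<=4](T) → 5
  γ[h; MIN(c)→b](σ[h<=4](T)) → 4
  σ[h>=8](γ[h; MIN(c)→b](σ[h<=4](T))) → 0
  T → 6
  ρ[a/h](T) → 6
  ρ[h/g](ρ[a/h](T)) → 6
  ρ[b/c](ρ[h/g](ρ[a/h](T))) → 6
  π[h,b](ρ[b/c](ρ[h/g](ρ[a/h](T)))) → 6
  (σ[h>=8](γ[h; MIN(c)→b](σ[h<=4](T))) ∪ π[h,b](ρ[b/c](ρ[h/g](ρ[a/h](T))))) → 6

== RESULT ==
h | b
1 | 2
1 | 4
2 | 7
2 | 9
8 | 4
8 | 7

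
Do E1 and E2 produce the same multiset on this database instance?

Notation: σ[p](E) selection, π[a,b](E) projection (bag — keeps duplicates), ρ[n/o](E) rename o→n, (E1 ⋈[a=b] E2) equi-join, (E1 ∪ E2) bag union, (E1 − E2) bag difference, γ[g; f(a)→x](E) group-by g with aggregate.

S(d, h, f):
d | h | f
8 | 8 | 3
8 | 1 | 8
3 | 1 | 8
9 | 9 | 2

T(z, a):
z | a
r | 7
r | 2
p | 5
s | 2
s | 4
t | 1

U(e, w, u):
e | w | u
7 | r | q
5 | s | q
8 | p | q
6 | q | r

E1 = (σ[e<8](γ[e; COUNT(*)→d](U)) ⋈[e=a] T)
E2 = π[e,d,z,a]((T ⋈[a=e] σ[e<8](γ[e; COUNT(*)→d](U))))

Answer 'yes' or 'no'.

E1 per-node cardinality:
  U → 4
  γ[e; COUNT(*)→d](U) → 4
  σ[e<8](γ[e; COUNT(*)→d](U)) → 3
  T → 6
  (σ[e<8](γ[e; COUNT(*)→d](U)) ⋈[e=a] T) → 2
E2 per-node cardinality:
  T → 6
  U → 4
  γ[e; COUNT(*)→d](U) → 4
  σ[e<8](γ[e; COUNT(*)→d](U)) → 3
  (T ⋈[a=e] σ[e<8](γ[e; COUNT(*)→d](U))) → 2
  π[e,d,z,a]((T ⋈[a=e] σ[e<8](γ[e; COUNT(*)→d](U)))) → 2

E1 and E2 produce the same multiset:
e | d | z | a
5 | 1 | p | 5
7 | 1 | r | 7

yes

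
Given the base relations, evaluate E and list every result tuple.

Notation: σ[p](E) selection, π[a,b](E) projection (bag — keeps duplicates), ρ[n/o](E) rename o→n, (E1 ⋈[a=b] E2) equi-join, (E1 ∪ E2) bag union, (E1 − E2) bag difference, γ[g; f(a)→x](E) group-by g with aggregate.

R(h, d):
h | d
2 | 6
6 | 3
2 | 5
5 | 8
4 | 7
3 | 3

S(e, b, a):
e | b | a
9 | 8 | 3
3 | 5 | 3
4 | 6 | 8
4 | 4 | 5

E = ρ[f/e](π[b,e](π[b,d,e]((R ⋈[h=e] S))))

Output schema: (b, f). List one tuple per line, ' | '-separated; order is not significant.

Per-node cardinality:
  R → 6
  S → 4
  (R ⋈[h=e] S) → 3
  π[b,d,e]((R ⋈[h=e] S)) → 3
  π[b,e](π[b,d,e]((R ⋈[h=e] S))) → 3
  ρ[f/e](π[b,e](π[b,d,e]((R ⋈[h=e] S)))) → 3

== RESULT ==
b | f
4 | 4
5 | 3
6 | 4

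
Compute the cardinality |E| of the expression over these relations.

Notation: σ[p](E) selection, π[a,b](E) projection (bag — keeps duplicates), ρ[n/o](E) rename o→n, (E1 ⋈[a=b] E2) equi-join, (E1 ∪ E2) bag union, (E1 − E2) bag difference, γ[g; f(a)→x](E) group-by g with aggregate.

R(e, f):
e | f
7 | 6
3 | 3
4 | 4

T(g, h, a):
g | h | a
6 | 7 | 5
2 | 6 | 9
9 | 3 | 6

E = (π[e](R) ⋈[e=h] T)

Row counts bottom-up:
  R → 3
  π[e](R) → 3
  T → 3
  (π[e](R) ⋈[e=h] T) → 2

|E| = 2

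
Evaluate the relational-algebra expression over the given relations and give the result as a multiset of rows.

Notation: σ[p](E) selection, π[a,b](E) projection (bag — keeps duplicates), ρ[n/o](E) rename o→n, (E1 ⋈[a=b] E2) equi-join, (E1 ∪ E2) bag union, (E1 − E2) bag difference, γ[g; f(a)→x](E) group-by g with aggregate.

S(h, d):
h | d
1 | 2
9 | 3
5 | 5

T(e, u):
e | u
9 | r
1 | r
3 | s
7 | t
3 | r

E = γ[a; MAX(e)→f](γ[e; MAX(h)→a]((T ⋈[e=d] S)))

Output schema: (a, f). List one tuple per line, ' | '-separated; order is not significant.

Stepwise |·|:
  T → 5
  S → 3
  (T ⋈[e=d] S) → 2
  γ[e; MAX(h)→a]((T ⋈[e=d] S)) → 1
  γ[a; MAX(e)→f](γ[e; MAX(h)→a]((T ⋈[e=d] S))) → 1

== RESULT ==
a | f
9 | 3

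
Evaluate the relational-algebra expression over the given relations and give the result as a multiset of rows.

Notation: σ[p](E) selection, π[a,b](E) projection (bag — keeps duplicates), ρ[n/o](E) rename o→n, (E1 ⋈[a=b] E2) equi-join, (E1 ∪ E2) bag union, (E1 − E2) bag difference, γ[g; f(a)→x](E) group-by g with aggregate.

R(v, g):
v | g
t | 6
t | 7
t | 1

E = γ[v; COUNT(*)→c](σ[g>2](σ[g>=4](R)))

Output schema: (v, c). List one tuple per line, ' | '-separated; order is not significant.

Row counts bottom-up:
  R → 3
  σ[g>=4](R) → 2
  σ[g>2](σ[g>=4](R)) → 2
  γ[v; COUNT(*)→c](σ[g>2](σ[g>=4](R))) → 1

== RESULT ==
v | c
t | 2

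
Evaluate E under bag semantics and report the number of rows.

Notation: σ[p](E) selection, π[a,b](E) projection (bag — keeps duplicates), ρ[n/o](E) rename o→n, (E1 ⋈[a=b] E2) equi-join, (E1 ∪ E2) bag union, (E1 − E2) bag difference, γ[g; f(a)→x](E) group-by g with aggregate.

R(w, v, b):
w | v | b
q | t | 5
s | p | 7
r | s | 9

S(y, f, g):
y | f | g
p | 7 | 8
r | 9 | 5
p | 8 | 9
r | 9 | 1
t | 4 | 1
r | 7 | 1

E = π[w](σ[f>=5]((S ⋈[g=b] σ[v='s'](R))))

Row counts bottom-up:
  S → 6
  R → 3
  σ[v='s'](R) → 1
  (S ⋈[g=b] σ[v='s'](R)) → 1
  σ[f>=5]((S ⋈[g=b] σ[v='s'](R))) → 1
  π[w](σ[f>=5]((S ⋈[g=b] σ[v='s'](R)))) → 1

|E| = 1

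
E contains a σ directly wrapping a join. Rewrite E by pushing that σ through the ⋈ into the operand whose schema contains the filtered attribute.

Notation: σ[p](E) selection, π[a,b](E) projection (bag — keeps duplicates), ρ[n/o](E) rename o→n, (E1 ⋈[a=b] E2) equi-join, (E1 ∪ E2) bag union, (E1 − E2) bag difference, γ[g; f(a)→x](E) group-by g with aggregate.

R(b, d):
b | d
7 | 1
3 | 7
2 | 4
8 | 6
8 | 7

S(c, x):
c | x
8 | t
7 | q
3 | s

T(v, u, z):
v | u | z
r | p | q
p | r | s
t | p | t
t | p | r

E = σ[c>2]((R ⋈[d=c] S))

σ filters on c, owned by the right side.
E' = (R ⋈[d=c] σ[c>2](S))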